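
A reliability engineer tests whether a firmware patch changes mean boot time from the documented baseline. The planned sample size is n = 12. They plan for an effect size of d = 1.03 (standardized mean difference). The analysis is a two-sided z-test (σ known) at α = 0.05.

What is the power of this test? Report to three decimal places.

Noncentrality parameter: δ = d·√n = 1.03 × √12 = 3.5680
Critical value for a two-sided test at α = 0.05: z_{α/2} = 1.960.
Power = Φ(δ − 1.960) + Φ(−δ − 1.960) = Φ(1.608) + Φ(-5.528) = 0.9461 + 0.0000 = 0.9461.

Power ≈ 0.946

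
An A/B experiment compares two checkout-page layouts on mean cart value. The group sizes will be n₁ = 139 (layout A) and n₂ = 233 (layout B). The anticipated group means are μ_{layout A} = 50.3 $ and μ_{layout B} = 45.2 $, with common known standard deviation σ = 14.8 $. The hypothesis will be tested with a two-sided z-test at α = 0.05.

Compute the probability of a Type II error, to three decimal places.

Standardized effect: d = |μ_{layout A} − μ_{layout B}| / σ = |50.3 − 45.2| / 14.8 = 0.3446
Noncentrality parameter: δ = d / √(1/n₁ + 1/n₂) = 0.3446 / √(1/139 + 1/233) = 3.2153
Critical value for a two-sided test at α = 0.05: z_{α/2} = 1.960.
Power = Φ(δ − 1.960) + Φ(−δ − 1.960) = Φ(1.255) + Φ(-5.175) = 0.8953 + 0.0000 = 0.8953.
Type II error: β = 1 − power = 1 − 0.8953 = 0.1047.

β ≈ 0.105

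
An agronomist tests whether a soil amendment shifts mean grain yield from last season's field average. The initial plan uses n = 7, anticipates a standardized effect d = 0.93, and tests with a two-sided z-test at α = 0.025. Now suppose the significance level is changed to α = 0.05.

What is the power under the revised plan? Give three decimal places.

δ = d·√n = 0.93 × √7 = 2.4605 (unchanged). New critical value: z_{0.025} = 1.960.
Revised power = Φ(δ − 1.960) + Φ(−δ − 1.960) = Φ(0.501) + Φ(-4.421) = 0.6917 + 0.0000 = 0.6917.

Power ≈ 0.692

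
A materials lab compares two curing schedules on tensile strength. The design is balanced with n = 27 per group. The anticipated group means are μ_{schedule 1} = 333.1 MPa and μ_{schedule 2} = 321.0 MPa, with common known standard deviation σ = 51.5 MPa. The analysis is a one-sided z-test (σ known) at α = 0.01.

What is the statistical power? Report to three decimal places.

Standardized effect: d = |μ_{schedule 1} − μ_{schedule 2}| / σ = |333.1 − 321.0| / 51.5 = 0.2350
Noncentrality parameter: δ = d·√(n/2) = 0.2350 × √(27/2) = 0.8633
One-sided α = 0.01 → critical value z_{0.01} = 2.326.
Power = P(Z > 2.326 − δ) = Φ(-1.463) = 0.0717.

Power ≈ 0.072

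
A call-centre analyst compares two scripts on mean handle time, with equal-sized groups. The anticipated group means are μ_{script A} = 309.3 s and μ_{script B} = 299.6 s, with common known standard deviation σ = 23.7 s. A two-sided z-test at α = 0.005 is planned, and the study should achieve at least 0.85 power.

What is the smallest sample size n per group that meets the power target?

Standardized effect: d = |μ_{script A} − μ_{script B}| / σ = |309.3 − 299.6| / 23.7 = 0.4093
For power 0.85 need Φ(δ − z_{0.0025}) = 0.85, so δ = z_{0.0025} + z_{0.15} = 2.807 + 1.036 = 3.843.
(The Φ(−δ − z_{α/2}) term is vanishingly small for δ > 0 and is dropped in the standard sample-size formula.)
δ = d·√(n/2) ⇒ n = 2(δ/d)² = 2 × (3.843 / 0.4093)² = 176.37.
Rounding up, n = 177 per group.

n = 177 per group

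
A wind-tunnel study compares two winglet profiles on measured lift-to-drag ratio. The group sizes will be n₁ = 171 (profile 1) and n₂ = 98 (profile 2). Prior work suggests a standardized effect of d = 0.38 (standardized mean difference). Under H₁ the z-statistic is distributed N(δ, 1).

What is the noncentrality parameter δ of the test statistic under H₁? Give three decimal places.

δ = d / √(1/n₁ + 1/n₂) = 0.38 / √(1/171 + 1/98) = 2.9993

δ ≈ 2.999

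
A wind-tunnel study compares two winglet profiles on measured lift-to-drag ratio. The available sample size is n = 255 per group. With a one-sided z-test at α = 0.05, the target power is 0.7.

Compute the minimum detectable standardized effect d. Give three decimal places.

Need Φ(δ − 1.645) = 0.7, so δ = 1.645 + 0.524 = 2.169.
δ = d·√(n/2) ⇒ d = δ/√(n/2) = 2.169/√(255/2) = 0.1921.

d ≈ 0.192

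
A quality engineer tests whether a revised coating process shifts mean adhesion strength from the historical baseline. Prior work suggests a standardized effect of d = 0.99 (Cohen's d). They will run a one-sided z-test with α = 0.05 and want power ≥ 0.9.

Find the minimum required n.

For power 0.9 need Φ(δ − z_{0.05}) = 0.9, so δ = z_{0.05} + z_{0.10} = 1.645 + 1.282 = 2.926.
δ = d·√n ⇒ n = (δ/d)² = (2.926 / 0.99)² = 8.74.
Rounding up, n = 9.

n = 9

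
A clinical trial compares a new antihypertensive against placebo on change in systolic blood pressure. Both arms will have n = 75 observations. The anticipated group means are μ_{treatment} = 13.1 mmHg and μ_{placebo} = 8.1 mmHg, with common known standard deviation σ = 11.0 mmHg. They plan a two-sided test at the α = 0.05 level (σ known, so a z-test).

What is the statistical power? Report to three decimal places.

Power ≈ 0.795

Standardized effect: d = |μ_{treatment} − μ_{placebo}| / σ = |13.1 − 8.1| / 11.0 = 0.4545
Noncentrality parameter: δ = d·√(n/2) = 0.4545 × √(75/2) = 2.7835
Critical value for a two-sided test at α = 0.05: z_{α/2} = 1.960.
Power = Φ(δ − 1.960) + Φ(−δ − 1.960) = Φ(0.824) + Φ(-4.743) = 0.7949 + 0.0000 = 0.7949.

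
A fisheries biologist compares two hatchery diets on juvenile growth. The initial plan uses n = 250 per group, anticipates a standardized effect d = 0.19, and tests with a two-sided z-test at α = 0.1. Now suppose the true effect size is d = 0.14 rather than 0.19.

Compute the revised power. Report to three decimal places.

With d = 0.14: δ = d·√(n/2) = 0.14 × √(250/2) = 1.5652. Critical value z_{0.05} = 1.645.
Revised power = Φ(δ − 1.645) + Φ(−δ − 1.645) = Φ(-0.080) + Φ(-3.210) = 0.4683 + 0.0007 = 0.4689.

Power ≈ 0.469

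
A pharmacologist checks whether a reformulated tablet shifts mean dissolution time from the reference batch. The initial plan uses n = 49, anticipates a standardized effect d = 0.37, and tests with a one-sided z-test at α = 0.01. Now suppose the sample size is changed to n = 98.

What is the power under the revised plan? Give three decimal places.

Power ≈ 0.909

With n = 98: δ = d·√n = 0.37 × √98 = 3.6628. Critical value z_{0.01} = 2.326.
Revised power = Φ(δ − 2.326) = Φ(1.336) = 0.9093.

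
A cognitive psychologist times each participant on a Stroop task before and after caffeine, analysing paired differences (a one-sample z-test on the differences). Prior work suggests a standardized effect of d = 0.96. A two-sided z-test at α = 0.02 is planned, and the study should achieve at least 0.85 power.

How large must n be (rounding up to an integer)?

For power 0.85 need Φ(δ − z_{0.01}) = 0.85, so δ = z_{0.01} + z_{0.15} = 2.326 + 1.036 = 3.363.
(For δ > 0 the lower-tail rejection region contributes negligibly to power, so the one-term inversion is standard.)
δ = d·√n ⇒ n = (δ/d)² = (3.363 / 0.96)² = 12.27.
Rounding up, n = 13.

n = 13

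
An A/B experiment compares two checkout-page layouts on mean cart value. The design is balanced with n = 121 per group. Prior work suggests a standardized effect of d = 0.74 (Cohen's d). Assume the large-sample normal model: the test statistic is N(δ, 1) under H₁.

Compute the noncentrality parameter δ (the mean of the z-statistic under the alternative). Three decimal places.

The noncentrality parameter scales effect size by the design's sample-size factor: δ = d·√(n/2) = 0.74 × √(121/2) = 5.7558

δ ≈ 5.756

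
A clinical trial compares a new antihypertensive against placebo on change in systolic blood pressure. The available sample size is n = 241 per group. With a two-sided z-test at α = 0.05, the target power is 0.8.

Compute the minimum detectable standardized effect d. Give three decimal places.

d ≈ 0.255

Need Φ(δ − 1.960) = 0.8, so δ = 1.960 + 0.842 = 2.802.
(Lower-tail contribution to power is negligible for δ > 0.)
δ = d·√(n/2) ⇒ d = δ/√(n/2) = 2.802/√(241/2) = 0.2552.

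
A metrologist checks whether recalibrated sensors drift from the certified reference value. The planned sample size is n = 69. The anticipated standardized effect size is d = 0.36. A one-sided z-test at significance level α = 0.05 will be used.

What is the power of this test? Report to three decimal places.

Noncentrality parameter: δ = d·√n = 0.36 × √69 = 2.9904
Critical value for a one-sided test at α = 0.05: z_α = 1.645.
Power = P(Z > 1.645 − δ) = Φ(1.346) = 0.9108.

Power ≈ 0.911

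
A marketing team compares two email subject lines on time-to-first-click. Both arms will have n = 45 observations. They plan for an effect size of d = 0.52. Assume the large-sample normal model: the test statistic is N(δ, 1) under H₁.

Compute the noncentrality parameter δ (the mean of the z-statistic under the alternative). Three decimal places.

δ ≈ 2.467

The noncentrality parameter scales effect size by the design's sample-size factor: δ = d·√(n/2) = 0.52 × √(45/2) = 2.4666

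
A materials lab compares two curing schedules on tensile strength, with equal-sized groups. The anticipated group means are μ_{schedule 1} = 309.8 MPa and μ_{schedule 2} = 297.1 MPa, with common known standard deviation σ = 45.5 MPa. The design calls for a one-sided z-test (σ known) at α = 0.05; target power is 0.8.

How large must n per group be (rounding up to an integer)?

Standardized effect: d = |μ_{schedule 1} − μ_{schedule 2}| / σ = |309.8 − 297.1| / 45.5 = 0.2791
Set Φ(δ − 1.645) = 0.8; then δ − 1.645 = Φ⁻¹(0.8) = 0.842, giving δ = 2.486.
δ = d·√(n/2) ⇒ n = 2(δ/d)² = 2 × (2.486 / 0.2791)² = 158.71.
Round up to the next whole unit.

n = 159 per group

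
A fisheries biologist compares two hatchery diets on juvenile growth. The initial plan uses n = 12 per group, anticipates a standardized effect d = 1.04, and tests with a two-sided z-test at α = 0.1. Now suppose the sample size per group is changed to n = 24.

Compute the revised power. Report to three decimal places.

With n = 24 per group: δ = d·√(n/2) = 1.04 × √(24/2) = 3.6027. Critical value z_{0.05} = 1.645.
Revised power = Φ(δ − 1.645) + Φ(−δ − 1.645) = Φ(1.958) + Φ(-5.248) = 0.9749 + 0.0000 = 0.9749.

Power ≈ 0.975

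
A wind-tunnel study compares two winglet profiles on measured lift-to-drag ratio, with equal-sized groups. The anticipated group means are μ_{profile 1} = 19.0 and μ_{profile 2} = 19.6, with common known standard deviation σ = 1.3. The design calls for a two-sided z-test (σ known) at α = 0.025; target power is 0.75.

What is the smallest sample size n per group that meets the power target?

Standardized effect: d = |μ_{profile 1} − μ_{profile 2}| / σ = |19.0 − 19.6| / 1.3 = 0.4615
Set Φ(δ − 2.241) = 0.75; then δ − 2.241 = Φ⁻¹(0.75) = 0.674, giving δ = 2.916.
(Ignoring the negligible lower-tail rejection probability gives the usual closed-form inversion.)
δ = d·√(n/2) ⇒ n = 2(δ/d)² = 2 × (2.916 / 0.4615)² = 79.83.
Rounding up, n = 80 per group.

n = 80 per group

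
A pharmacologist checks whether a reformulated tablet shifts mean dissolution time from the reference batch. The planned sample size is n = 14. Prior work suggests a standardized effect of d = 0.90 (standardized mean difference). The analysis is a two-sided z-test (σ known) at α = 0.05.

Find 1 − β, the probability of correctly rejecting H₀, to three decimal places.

Power ≈ 0.920

Noncentrality parameter: δ = d·√n = 0.90 × √14 = 3.3675
Two-sided α = 0.05 → critical value z_{0.025} = 1.960.
Power = Φ(δ − 1.960) + Φ(−δ − 1.960) = Φ(1.408) + Φ(-5.327) = 0.9204 + 0.0000 = 0.9204.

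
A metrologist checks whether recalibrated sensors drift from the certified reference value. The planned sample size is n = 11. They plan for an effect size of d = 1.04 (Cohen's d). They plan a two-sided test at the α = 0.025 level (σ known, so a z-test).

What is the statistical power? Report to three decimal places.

Noncentrality parameter: δ = d·√n = 1.04 × √11 = 3.4493
Two-sided α = 0.025 → critical value z_{0.0125} = 2.241.
Power = Φ(δ − 2.241) + Φ(−δ − 2.241) = Φ(1.208) + Φ(-5.691) = 0.8865 + 0.0000 = 0.8865.

Power ≈ 0.886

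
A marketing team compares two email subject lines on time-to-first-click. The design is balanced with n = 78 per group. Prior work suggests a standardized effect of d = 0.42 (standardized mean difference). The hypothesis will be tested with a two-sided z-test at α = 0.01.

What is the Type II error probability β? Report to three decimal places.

β ≈ 0.481

Noncentrality parameter: λ = d·√(n/2) = 0.42 × √(78/2) = 2.6229
Two-sided α = 0.01 → critical value z_{0.005} = 2.576.
Power = Φ(λ − 2.576) + Φ(−λ − 2.576) = Φ(0.047) + Φ(-5.199) = 0.5188 + 0.0000 = 0.5188.
Type II error: β = 1 − power = 1 − 0.5188 = 0.4812.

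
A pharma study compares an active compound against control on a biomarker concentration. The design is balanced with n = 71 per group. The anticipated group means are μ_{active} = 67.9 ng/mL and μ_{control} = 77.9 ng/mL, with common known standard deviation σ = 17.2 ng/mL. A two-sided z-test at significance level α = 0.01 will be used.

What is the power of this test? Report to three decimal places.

Standardized effect: d = |μ_{active} − μ_{control}| / σ = |67.9 − 77.9| / 17.2 = 0.5814
Noncentrality parameter: δ = d·√(n/2) = 0.5814 × √(71/2) = 3.4641
Two-sided α = 0.01 → critical value z_{0.005} = 2.576.
Power = Φ(δ − 2.576) + Φ(−δ − 2.576) = Φ(0.888) + Φ(-6.040) = 0.8128 + 0.0000 = 0.8128.

Power ≈ 0.813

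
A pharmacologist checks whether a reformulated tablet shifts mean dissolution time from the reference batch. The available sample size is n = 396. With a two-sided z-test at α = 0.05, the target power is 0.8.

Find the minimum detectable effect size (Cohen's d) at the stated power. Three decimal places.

Required noncentrality: δ = z_{0.025} + z_{0.20} = 1.960 + 0.842 = 2.802.
(The second rejection-region term Φ(−δ − z_{α/2}) is negligible and dropped.)
δ = d·√n ⇒ d = δ/√n = 2.802/√396 = 0.1408.

d ≈ 0.141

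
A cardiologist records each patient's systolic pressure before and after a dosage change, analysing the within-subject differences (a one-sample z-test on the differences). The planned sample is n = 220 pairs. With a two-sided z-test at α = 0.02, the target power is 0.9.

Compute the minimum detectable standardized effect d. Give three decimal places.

d ≈ 0.243

Need Φ(δ − 2.326) = 0.9, so δ = 2.326 + 1.282 = 3.608.
(The second rejection-region term Φ(−δ − z_{α/2}) is negligible and dropped.)
δ = d·√n ⇒ d = δ/√n = 3.608/√220 = 0.2432.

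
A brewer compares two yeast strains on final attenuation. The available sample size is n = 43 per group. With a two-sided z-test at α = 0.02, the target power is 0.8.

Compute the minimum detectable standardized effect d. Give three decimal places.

Required noncentrality: δ = z_{0.01} + z_{0.20} = 2.326 + 0.842 = 3.168.
(The second rejection-region term Φ(−δ − z_{α/2}) is negligible and dropped.)
δ = d·√(n/2) ⇒ d = δ/√(n/2) = 3.168/√(43/2) = 0.6832.

d ≈ 0.683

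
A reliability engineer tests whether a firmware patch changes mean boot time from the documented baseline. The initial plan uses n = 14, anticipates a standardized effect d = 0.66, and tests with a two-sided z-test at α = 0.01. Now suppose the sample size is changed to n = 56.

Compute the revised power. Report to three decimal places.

With n = 56: δ = d·√n = 0.66 × √56 = 4.9390. Critical value z_{0.005} = 2.576.
Revised power = Φ(δ − 2.576) + Φ(−δ − 2.576) = Φ(2.363) + Φ(-7.515) = 0.9909 + 0.0000 = 0.9909.

Power ≈ 0.991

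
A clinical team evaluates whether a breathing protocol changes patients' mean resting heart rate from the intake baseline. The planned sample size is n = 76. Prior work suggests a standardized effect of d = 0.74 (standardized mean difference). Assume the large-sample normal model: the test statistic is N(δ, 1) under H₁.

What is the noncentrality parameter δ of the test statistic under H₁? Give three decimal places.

δ ≈ 6.451

The noncentrality parameter scales effect size by the design's sample-size factor: δ = d·√n = 0.74 × √76 = 6.4512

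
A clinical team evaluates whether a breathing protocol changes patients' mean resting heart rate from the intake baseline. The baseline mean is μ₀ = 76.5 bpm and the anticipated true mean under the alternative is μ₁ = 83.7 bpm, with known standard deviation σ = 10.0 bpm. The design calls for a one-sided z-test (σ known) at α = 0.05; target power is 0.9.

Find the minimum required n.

n = 17

Standardized effect: d = |μ₁ − μ₀| / σ = |83.7 − 76.5| / 10.0 = 0.7200
Set Φ(δ − 1.645) = 0.9; then δ − 1.645 = Φ⁻¹(0.9) = 1.282, giving δ = 2.926.
δ = d·√n ⇒ n = (δ/d)² = (2.926 / 0.7200)² = 16.52.
Rounding up, n = 17.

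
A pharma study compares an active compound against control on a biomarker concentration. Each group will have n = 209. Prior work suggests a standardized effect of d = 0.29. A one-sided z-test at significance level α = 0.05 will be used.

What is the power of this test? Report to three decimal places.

Power ≈ 0.907

Noncentrality parameter: δ = d·√(n/2) = 0.29 × √(209/2) = 2.9645
One-sided α = 0.05 → critical value z_{0.05} = 1.645.
Power = P(Z > 1.645 − δ) = Φ(1.320) = 0.9065.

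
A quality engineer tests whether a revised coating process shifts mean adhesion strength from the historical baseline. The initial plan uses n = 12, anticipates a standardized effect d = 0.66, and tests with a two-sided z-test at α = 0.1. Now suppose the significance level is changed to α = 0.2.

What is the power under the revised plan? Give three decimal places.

δ = d·√n = 0.66 × √12 = 2.2863 (unchanged). New critical value: z_{0.1} = 1.282.
Revised power = Φ(δ − 1.282) + Φ(−δ − 1.282) = Φ(1.005) + Φ(-3.568) = 0.8425 + 0.0002 = 0.8427.

Power ≈ 0.843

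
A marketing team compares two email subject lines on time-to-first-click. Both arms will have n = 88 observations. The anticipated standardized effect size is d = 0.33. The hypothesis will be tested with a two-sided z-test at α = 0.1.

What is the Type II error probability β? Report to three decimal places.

β ≈ 0.293

Noncentrality parameter: δ = d·√(n/2) = 0.33 × √(88/2) = 2.1890
Two-sided α = 0.1 → critical value z_{0.05} = 1.645.
Power = Φ(δ − 1.645) + Φ(−δ − 1.645) = Φ(0.544) + Φ(-3.834) = 0.7068 + 0.0001 = 0.7069.
Type II error: β = 1 − power = 1 − 0.7069 = 0.2931.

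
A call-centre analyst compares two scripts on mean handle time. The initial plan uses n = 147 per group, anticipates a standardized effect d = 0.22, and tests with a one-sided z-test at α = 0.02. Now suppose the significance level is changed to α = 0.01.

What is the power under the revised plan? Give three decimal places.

Power ≈ 0.330

δ = d·√(n/2) = 0.22 × √(147/2) = 1.8861 (unchanged). New critical value: z_{0.01} = 2.326.
Revised power = P(Z > 2.326 − δ) = Φ(-0.440) = 0.3299.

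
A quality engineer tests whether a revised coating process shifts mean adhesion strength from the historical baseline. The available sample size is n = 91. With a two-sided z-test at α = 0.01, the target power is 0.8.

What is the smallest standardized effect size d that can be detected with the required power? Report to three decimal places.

Need Φ(δ − 2.576) = 0.8, so δ = 2.576 + 0.842 = 3.417.
(The second rejection-region term Φ(−δ − z_{α/2}) is negligible and dropped.)
δ = d·√n ⇒ d = δ/√n = 3.417/√91 = 0.3582.

d ≈ 0.358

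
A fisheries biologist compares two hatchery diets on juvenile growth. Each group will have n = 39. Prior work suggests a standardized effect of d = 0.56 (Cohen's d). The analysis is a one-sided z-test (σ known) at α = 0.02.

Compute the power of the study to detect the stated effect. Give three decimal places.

Power ≈ 0.662

Noncentrality parameter: δ = d·√(n/2) = 0.56 × √(39/2) = 2.4729
Critical value for a one-sided test at α = 0.02: z_α = 2.054.
Power = P(Z > 2.054 − δ) = Φ(0.419) = 0.6624.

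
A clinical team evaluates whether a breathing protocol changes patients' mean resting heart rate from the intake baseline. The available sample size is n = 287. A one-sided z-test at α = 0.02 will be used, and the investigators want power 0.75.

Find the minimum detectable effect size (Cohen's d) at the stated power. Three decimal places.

Need Φ(δ − 2.054) = 0.75, so δ = 2.054 + 0.674 = 2.728.
δ = d·√n ⇒ d = δ/√n = 2.728/√287 = 0.1610.

d ≈ 0.161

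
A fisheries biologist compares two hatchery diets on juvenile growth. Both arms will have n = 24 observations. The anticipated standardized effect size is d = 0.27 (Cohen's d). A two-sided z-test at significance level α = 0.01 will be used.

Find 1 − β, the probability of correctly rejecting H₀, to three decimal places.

Noncentrality parameter: λ = d·√(n/2) = 0.27 × √(24/2) = 0.9353
Critical value for a two-sided test at α = 0.01: z_{α/2} = 2.576.
Power = Φ(λ − 2.576) + Φ(−λ − 2.576) = Φ(-1.641) + Φ(-3.511) = 0.0504 + 0.0002 = 0.0507.

Power ≈ 0.051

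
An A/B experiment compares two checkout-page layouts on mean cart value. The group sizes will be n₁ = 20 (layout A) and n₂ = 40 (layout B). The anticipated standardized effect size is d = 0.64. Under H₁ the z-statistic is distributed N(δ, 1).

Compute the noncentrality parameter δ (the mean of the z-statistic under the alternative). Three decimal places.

The noncentrality parameter scales effect size by the design's sample-size factor: δ = d / √(1/n₁ + 1/n₂) = 0.64 / √(1/20 + 1/40) = 2.3369

δ ≈ 2.337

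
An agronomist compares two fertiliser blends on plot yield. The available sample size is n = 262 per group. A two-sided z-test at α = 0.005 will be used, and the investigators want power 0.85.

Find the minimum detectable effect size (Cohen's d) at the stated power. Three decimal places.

d ≈ 0.336

Need Φ(δ − 2.807) = 0.85, so δ = 2.807 + 1.036 = 3.843.
(The second rejection-region term Φ(−δ − z_{α/2}) is negligible and dropped.)
δ = d·√(n/2) ⇒ d = δ/√(n/2) = 3.843/√(262/2) = 0.3358.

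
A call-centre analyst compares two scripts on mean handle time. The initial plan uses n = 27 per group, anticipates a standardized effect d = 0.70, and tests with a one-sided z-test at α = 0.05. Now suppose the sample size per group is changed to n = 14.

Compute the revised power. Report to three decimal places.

Power ≈ 0.582

With n = 14 per group: δ = d·√(n/2) = 0.70 × √(14/2) = 1.8520. Critical value z_{0.05} = 1.645.
Revised power = Φ(δ − 1.645) = Φ(0.207) = 0.5821.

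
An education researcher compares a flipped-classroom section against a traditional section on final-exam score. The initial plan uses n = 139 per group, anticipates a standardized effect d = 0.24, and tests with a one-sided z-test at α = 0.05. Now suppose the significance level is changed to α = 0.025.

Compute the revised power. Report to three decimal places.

Power ≈ 0.516

δ = d·√(n/2) = 0.24 × √(139/2) = 2.0008 (unchanged). New critical value: z_{0.025} = 1.960.
Revised power = P(Z > 1.960 − δ) = Φ(0.041) = 0.5163.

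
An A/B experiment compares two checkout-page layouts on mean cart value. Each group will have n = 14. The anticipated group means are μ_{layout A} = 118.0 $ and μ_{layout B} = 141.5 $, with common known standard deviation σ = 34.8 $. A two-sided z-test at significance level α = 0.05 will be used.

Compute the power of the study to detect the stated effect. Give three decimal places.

Power ≈ 0.431

Standardized effect: d = |μ_{layout A} − μ_{layout B}| / σ = |118.0 − 141.5| / 34.8 = 0.6753
Noncentrality parameter: δ = d·√(n/2) = 0.6753 × √(14/2) = 1.7866
Critical value for a two-sided test at α = 0.05: z_{α/2} = 1.960.
Power = Φ(δ − 1.960) + Φ(−δ − 1.960) = Φ(-0.173) + Φ(-3.747) = 0.4312 + 0.0001 = 0.4313.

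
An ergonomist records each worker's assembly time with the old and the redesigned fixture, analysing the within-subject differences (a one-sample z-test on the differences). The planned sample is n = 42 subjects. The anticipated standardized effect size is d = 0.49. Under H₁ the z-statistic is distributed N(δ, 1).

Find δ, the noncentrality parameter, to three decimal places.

The noncentrality parameter scales effect size by the design's sample-size factor: δ = d·√n = 0.49 × √42 = 3.1756

δ ≈ 3.176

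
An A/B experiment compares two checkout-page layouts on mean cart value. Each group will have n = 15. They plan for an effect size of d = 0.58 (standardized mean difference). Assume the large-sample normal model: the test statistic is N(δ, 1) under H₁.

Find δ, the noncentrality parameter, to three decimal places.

δ ≈ 1.588

δ = d·√(n/2) = 0.58 × √(15/2) = 1.5884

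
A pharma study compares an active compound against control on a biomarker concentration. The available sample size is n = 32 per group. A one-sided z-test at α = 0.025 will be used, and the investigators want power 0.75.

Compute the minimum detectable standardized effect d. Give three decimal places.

Required noncentrality: δ = z_{0.025} + z_{0.25} = 1.960 + 0.674 = 2.634.
δ = d·√(n/2) ⇒ d = δ/√(n/2) = 2.634/√(32/2) = 0.6586.

d ≈ 0.659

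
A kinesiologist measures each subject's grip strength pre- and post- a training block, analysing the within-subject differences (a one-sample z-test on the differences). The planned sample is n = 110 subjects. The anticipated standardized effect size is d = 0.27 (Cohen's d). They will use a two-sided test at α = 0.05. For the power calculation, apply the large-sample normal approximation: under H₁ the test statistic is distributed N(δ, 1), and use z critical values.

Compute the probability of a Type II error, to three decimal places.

Noncentrality parameter: δ = d·√n = 0.27 × √110 = 2.8318
Critical value for a two-sided test at α = 0.05: z_{α/2} = 1.960.
Power = Φ(δ − 1.960) + Φ(−δ − 1.960) = Φ(0.872) + Φ(-4.792) = 0.8083 + 0.0000 = 0.8083.
Type II error: β = 1 − power = 1 − 0.8083 = 0.1917.

β ≈ 0.192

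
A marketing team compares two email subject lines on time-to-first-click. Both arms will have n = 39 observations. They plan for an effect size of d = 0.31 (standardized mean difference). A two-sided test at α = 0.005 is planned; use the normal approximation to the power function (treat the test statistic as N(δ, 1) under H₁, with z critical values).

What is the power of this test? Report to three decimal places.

Power ≈ 0.075

Noncentrality parameter: δ = d·√(n/2) = 0.31 × √(39/2) = 1.3689
Critical value for a two-sided test at α = 0.005: z_{α/2} = 2.807.
Power = Φ(δ − 2.807) + Φ(−δ − 2.807) = Φ(-1.438) + Φ(-4.176) = 0.0752 + 0.0000 = 0.0752.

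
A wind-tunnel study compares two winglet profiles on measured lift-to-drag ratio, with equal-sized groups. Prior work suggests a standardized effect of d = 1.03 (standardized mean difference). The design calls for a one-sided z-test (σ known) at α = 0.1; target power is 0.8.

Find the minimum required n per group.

For power 0.8 need Φ(δ − z_{0.1}) = 0.8, so δ = z_{0.1} + z_{0.20} = 1.282 + 0.842 = 2.123.
δ = d·√(n/2) ⇒ n = 2(δ/d)² = 2 × (2.123 / 1.03)² = 8.50.
Rounding up, n = 9 per group.

n = 9 per group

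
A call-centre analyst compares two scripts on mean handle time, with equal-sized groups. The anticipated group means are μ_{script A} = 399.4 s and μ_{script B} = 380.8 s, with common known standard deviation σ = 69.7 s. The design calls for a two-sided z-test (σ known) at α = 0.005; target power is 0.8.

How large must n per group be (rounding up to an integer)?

n = 374 per group

Standardized effect: d = |μ_{script A} − μ_{script B}| / σ = |399.4 − 380.8| / 69.7 = 0.2669
Set Φ(δ − 2.807) = 0.8; then δ − 2.807 = Φ⁻¹(0.8) = 0.842, giving δ = 3.649.
(For δ > 0 the lower-tail rejection region contributes negligibly to power, so the one-term inversion is standard.)
δ = d·√(n/2) ⇒ n = 2(δ/d)² = 2 × (3.649 / 0.2669)² = 373.88.
Rounding up, n = 374 per group.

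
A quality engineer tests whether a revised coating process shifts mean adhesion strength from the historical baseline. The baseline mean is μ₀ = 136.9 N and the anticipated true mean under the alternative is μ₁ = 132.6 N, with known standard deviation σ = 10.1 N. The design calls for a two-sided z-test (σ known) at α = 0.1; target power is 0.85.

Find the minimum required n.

n = 40

Standardized effect: d = |μ₁ − μ₀| / σ = |132.6 − 136.9| / 10.1 = 0.4257
For power 0.85 need Φ(δ − z_{0.05}) = 0.85, so δ = z_{0.05} + z_{0.15} = 1.645 + 1.036 = 2.681.
(The Φ(−δ − z_{α/2}) term is vanishingly small for δ > 0 and is dropped in the standard sample-size formula.)
δ = d·√n ⇒ n = (δ/d)² = (2.681 / 0.4257)² = 39.66.
Rounding up, n = 40.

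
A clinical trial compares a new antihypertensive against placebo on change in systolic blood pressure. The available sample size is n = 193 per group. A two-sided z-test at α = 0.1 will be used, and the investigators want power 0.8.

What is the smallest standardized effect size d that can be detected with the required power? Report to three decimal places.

d ≈ 0.253

Need Φ(δ − 1.645) = 0.8, so δ = 1.645 + 0.842 = 2.486.
(Lower-tail contribution to power is negligible for δ > 0.)
δ = d·√(n/2) ⇒ d = δ/√(n/2) = 2.486/√(193/2) = 0.2531.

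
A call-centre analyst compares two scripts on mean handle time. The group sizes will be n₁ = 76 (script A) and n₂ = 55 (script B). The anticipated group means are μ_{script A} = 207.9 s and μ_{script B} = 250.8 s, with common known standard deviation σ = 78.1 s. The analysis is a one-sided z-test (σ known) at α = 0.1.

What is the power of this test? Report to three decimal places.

Power ≈ 0.966

Standardized effect: d = |μ_{script A} − μ_{script B}| / σ = |207.9 − 250.8| / 78.1 = 0.5493
Noncentrality parameter: δ = d / √(1/n₁ + 1/n₂) = 0.5493 / √(1/76 + 1/55) = 3.1028
One-sided α = 0.1 → critical value z_{0.1} = 1.282.
Power = Φ(δ − 1.282) = Φ(1.821) = 0.9657.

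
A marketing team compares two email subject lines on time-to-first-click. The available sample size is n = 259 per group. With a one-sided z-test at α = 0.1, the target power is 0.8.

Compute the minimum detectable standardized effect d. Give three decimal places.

d ≈ 0.187

Need Φ(δ − 1.282) = 0.8, so δ = 1.282 + 0.842 = 2.123.
δ = d·√(n/2) ⇒ d = δ/√(n/2) = 2.123/√(259/2) = 0.1866.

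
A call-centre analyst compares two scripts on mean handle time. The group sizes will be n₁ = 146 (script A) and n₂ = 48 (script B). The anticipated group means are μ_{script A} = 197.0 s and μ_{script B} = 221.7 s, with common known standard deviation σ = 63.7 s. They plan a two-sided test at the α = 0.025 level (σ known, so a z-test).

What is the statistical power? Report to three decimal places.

Standardized effect: d = |μ_{script A} − μ_{script B}| / σ = |197.0 − 221.7| / 63.7 = 0.3878
Noncentrality parameter: δ = d / √(1/n₁ + 1/n₂) = 0.3878 / √(1/146 + 1/48) = 2.3305
Critical value for a two-sided test at α = 0.025: z_{α/2} = 2.241.
Power = Φ(δ − 2.241) + Φ(−δ − 2.241) = Φ(0.089) + Φ(-4.572) = 0.5355 + 0.0000 = 0.5355.

Power ≈ 0.536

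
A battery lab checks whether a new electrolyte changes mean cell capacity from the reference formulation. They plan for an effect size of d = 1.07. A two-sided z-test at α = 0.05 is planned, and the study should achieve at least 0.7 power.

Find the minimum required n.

For power 0.7 need Φ(δ − z_{0.025}) = 0.7, so δ = z_{0.025} + z_{0.30} = 1.960 + 0.524 = 2.484.
(For δ > 0 the lower-tail rejection region contributes negligibly to power, so the one-term inversion is standard.)
δ = d·√n ⇒ n = (δ/d)² = (2.484 / 1.07)² = 5.39.
Round up to the next whole unit.

n = 6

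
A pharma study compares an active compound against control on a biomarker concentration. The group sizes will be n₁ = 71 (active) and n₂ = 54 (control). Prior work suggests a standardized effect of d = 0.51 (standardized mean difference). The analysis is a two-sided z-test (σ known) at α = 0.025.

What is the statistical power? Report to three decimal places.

Noncentrality parameter: δ = d / √(1/n₁ + 1/n₂) = 0.51 / √(1/71 + 1/54) = 2.8245
Critical value for a two-sided test at α = 0.025: z_{α/2} = 2.241.
Power = Φ(δ − 2.241) + Φ(−δ − 2.241) = Φ(0.583) + Φ(-5.066) = 0.7201 + 0.0000 = 0.7201.

Power ≈ 0.720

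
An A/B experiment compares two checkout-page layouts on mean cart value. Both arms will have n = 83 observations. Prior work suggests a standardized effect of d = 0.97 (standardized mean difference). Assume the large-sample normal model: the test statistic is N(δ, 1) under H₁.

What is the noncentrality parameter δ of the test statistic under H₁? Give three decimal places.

δ ≈ 6.249

δ = d·√(n/2) = 0.97 × √(83/2) = 6.2488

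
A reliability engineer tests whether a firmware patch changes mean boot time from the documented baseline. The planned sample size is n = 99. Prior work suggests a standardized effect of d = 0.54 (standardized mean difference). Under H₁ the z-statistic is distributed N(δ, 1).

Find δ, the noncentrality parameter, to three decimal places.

δ ≈ 5.373

The noncentrality parameter scales effect size by the design's sample-size factor: δ = d·√n = 0.54 × √99 = 5.3729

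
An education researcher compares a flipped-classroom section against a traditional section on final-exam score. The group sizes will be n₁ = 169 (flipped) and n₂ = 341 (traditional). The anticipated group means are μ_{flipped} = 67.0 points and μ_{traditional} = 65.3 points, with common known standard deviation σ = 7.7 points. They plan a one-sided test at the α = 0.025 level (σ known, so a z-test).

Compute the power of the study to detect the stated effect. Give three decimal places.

Power ≈ 0.651

Standardized effect: d = |μ_{flipped} − μ_{traditional}| / σ = |67.0 − 65.3| / 7.7 = 0.2208
Noncentrality parameter: δ = d / √(1/n₁ + 1/n₂) = 0.2208 / √(1/169 + 1/341) = 2.3469
One-sided α = 0.025 → critical value z_{0.025} = 1.960.
Power = Φ(δ − 1.960) = Φ(0.387) = 0.6506.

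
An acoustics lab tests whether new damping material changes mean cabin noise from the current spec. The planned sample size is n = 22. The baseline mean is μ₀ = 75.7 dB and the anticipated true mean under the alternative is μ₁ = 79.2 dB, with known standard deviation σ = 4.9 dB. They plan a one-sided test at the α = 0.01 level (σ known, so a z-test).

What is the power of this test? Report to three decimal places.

Standardized effect: d = |μ₁ − μ₀| / σ = |79.2 − 75.7| / 4.9 = 0.7143
Noncentrality parameter: δ = d·√n = 0.7143 × √22 = 3.3503
Critical value for a one-sided test at α = 0.01: z_α = 2.326.
Power = Φ(δ − 2.326) = Φ(1.024) = 0.8471.

Power ≈ 0.847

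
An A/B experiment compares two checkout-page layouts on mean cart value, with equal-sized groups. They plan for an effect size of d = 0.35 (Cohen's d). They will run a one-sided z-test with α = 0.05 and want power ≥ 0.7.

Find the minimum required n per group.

n = 77 per group

Set Φ(δ − 1.645) = 0.7; then δ − 1.645 = Φ⁻¹(0.7) = 0.524, giving δ = 2.169.
δ = d·√(n/2) ⇒ n = 2(δ/d)² = 2 × (2.169 / 0.35)² = 76.83.
Rounding up, n = 77 per group.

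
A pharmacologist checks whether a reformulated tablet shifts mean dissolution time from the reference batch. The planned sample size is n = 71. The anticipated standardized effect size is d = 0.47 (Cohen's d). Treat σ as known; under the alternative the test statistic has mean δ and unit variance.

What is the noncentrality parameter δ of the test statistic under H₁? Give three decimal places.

δ ≈ 3.960

The noncentrality parameter scales effect size by the design's sample-size factor: δ = d·√n = 0.47 × √71 = 3.9603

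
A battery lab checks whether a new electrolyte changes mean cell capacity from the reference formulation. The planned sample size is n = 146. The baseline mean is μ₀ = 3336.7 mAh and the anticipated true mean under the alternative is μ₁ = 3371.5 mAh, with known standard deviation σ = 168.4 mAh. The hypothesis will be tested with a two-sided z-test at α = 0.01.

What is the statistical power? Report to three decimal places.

Standardized effect: d = |μ₁ − μ₀| / σ = |3371.5 − 3336.7| / 168.4 = 0.2067
Noncentrality parameter: δ = d·√n = 0.2067 × √146 = 2.4970
Critical value for a two-sided test at α = 0.01: z_{α/2} = 2.576.
Power = Φ(δ − 2.576) + Φ(−δ − 2.576) = Φ(-0.079) + Φ(-5.073) = 0.4686 + 0.0000 = 0.4686.

Power ≈ 0.469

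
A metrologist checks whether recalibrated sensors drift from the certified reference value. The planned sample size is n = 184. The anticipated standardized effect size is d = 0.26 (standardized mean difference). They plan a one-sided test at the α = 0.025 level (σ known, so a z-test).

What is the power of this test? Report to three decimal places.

Noncentrality parameter: δ = d·√n = 0.26 × √184 = 3.5268
One-sided α = 0.025 → critical value z_{0.025} = 1.960.
Power = Φ(δ − 1.960) = Φ(1.567) = 0.9414.

Power ≈ 0.941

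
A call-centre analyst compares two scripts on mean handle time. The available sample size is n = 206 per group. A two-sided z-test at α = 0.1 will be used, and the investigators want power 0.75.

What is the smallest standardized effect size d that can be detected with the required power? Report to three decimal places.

Required noncentrality: δ = z_{0.05} + z_{0.25} = 1.645 + 0.674 = 2.319.
(The second rejection-region term Φ(−δ − z_{α/2}) is negligible and dropped.)
δ = d·√(n/2) ⇒ d = δ/√(n/2) = 2.319/√(206/2) = 0.2285.

d ≈ 0.229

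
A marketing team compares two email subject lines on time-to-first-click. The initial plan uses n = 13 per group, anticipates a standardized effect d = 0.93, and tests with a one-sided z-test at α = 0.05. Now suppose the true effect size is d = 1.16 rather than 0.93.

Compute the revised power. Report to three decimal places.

With d = 1.16: δ = d·√(n/2) = 1.16 × √(13/2) = 2.9574. Critical value z_{0.05} = 1.645.
Revised power = Φ(δ − 1.645) = Φ(1.313) = 0.9053.

Power ≈ 0.905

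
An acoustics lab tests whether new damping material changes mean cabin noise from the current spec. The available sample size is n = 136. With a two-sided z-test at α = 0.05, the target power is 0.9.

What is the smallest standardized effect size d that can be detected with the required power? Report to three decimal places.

d ≈ 0.278

Required noncentrality: δ = z_{0.025} + z_{0.10} = 1.960 + 1.282 = 3.242.
(The second rejection-region term Φ(−δ − z_{α/2}) is negligible and dropped.)
δ = d·√n ⇒ d = δ/√n = 3.242/√136 = 0.2780.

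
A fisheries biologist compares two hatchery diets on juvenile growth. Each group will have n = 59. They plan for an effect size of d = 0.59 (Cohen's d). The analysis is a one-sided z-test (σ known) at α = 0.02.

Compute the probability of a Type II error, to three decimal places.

β ≈ 0.125

Noncentrality parameter: δ = d·√(n/2) = 0.59 × √(59/2) = 3.2045
Critical value for a one-sided test at α = 0.02: z_α = 2.054.
Power = P(Z > 2.054 − δ) = Φ(1.151) = 0.8751.
Type II error: β = 1 − power = 1 − 0.8751 = 0.1249.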